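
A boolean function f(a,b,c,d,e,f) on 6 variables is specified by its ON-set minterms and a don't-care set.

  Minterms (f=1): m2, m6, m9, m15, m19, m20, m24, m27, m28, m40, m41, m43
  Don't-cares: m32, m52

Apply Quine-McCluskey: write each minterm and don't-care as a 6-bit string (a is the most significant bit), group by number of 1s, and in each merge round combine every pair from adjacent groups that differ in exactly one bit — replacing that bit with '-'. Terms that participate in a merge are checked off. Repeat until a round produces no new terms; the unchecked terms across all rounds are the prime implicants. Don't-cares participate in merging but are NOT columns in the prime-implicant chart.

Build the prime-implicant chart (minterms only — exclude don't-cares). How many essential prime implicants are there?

6

size-2^0 implicants → 000010(✓)  000110(✓)  001001(✓)  001111  010011(✓)  010100(✓)  011000(✓)  011011(✓)  011100(✓)  100000(✓)  101000(✓)  101001(✓)  101011(✓)  110100(✓)
size-2^1 implicants → -01001  -10100  000-10  01-011  01-100  011-00  10-000  1010-1  10100-
Unchecked terms (primes): -01001, -10100, 000-10, 001111, 01-011, 01-100, 011-00, 10-000, 1010-1, 10100-
Minterm coverage:
  m2 ⊆ 000-10 [E]
  m6 ⊆ 000-10 [E]
  m9 ⊆ -01001 [E]
  m15 ⊆ 001111 [E]
  m19 ⊆ 01-011 [E]
  m20 ⊆ -10100,01-100
  m24 ⊆ 011-00 [E]
  m27 ⊆ 01-011 [E]
  m28 ⊆ 01-100,011-00
  m40 ⊆ 10-000,10100-
  m41 ⊆ -01001,1010-1,10100-
  m43 ⊆ 1010-1 [E]
E = {-01001, 000-10, 001111, 01-011, 011-00, 1010-1}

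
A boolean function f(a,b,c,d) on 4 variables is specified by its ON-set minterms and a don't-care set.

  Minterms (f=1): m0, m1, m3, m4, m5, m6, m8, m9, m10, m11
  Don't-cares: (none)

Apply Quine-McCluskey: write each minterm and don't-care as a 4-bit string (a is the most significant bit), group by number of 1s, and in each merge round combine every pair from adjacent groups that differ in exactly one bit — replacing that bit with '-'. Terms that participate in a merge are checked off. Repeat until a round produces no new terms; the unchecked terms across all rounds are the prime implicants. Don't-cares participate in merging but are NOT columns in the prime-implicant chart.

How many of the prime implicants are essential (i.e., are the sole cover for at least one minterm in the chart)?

Round 0: 0000✓ 0001✓ 0011✓ 0100✓ 0101✓ 0110✓ 1000✓ 1001✓ 1010✓ 1011✓
Round 1: -000✓ -001✓ -011✓ 0-00✓ 0-01✓ 00-1✓ 000-✓ 01-0 010-✓ 10-0✓ 10-1✓ 100-✓ 101-✓
Round 2: -0-1 -00- 0-0- 10--
PIs = {-0-1, -00-, 0-0-, 01-0, 10--}
Coverage chart:
  m0: -00-,0-0-
  m1: -0-1,-00-,0-0-
  m3: -0-1 ←essential
  m4: 0-0-,01-0
  m5: 0-0- ←essential
  m6: 01-0 ←essential
  m8: -00-,10--
  m9: -0-1,-00-,10--
  m10: 10-- ←essential
  m11: -0-1,10--
Essential: -0-1, 0-0-, 01-0, 10--

4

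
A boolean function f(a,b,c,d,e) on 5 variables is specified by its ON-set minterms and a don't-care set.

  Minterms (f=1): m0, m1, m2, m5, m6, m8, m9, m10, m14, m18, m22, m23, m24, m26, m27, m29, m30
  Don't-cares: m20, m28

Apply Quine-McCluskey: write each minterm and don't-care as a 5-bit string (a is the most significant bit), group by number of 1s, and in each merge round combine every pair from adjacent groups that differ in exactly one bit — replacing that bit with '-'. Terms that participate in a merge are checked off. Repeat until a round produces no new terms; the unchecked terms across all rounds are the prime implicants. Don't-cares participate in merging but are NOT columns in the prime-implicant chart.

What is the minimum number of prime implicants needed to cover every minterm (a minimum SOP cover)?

7

Round 0: 00000✓ 00001✓ 00010✓ 00101✓ 00110✓ 01000✓ 01001✓ 01010✓ 01110✓ 10010✓ 10100✓ 10110✓ 10111✓ 11000✓ 11010✓ 11011✓ 11100✓ 11101✓ 11110✓
Round 1: -0010✓ -0110✓ -1000✓ -1010✓ -1110✓ 0-000✓ 0-001✓ 0-010✓ 0-110✓ 00-01 00-10✓ 000-0✓ 0000-✓ 01-10✓ 010-0✓ 0100-✓ 1-010✓ 1-100✓ 1-110✓ 10-10✓ 101-0✓ 1011- 11-00✓ 11-10✓ 110-0✓ 1101- 111-0✓ 1110-
Round 2: --010✓ --110✓ -0-10✓ -1-10✓ -10-0 0--10✓ 0-0-0 0-00- 1--10✓ 1-1-0 11--0
Round 3: ---10
PIs = {---10, -10-0, 0-0-0, 0-00-, 00-01, 1-1-0, 1011-, 11--0, 1101-, 1110-}
Coverage chart:
  m0: 0-0-0,0-00-
  m1: 0-00-,00-01
  m2: ---10,0-0-0
  m5: 00-01 ←essential
  m6: ---10 ←essential
  m8: -10-0,0-0-0,0-00-
  m9: 0-00- ←essential
  m10: ---10,-10-0,0-0-0
  m14: ---10 ←essential
  m18: ---10 ←essential
  m22: ---10,1-1-0,1011-
  m23: 1011- ←essential
  m24: -10-0,11--0
  m26: ---10,-10-0,11--0,1101-
  m27: 1101- ←essential
  m29: 1110- ←essential
  m30: ---10,1-1-0,11--0
Essential: ---10, 0-00-, 00-01, 1011-, 1101-, 1110-
Petrick residual → -10-0
Min cover (7 terms): de' + bc'e' + a'c'd' + a'b'd'e + ab'cd + abc'd + abcd'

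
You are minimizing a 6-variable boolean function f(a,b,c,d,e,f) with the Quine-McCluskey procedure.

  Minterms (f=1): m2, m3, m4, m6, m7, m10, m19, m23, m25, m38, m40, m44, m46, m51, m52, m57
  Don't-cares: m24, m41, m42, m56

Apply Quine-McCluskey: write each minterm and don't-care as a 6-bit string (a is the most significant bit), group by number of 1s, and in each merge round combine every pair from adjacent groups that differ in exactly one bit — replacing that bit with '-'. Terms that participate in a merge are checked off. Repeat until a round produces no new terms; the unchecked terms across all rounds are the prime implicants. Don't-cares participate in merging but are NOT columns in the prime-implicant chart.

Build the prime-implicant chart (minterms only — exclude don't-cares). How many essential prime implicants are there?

[col 0] 000010*, 000011*, 000100*, 000110*, 000111*, 001010*, 010011*, 010111*, 011000*, 011001*, 100110*, 101000*, 101001*, 101010*, 101100*, 101110*, 110011*, 110100, 111000*, 111001*
[col 1] -00110, -01010, -10011, -11000*, -11001*, 0-0011*, 0-0111*, 00-010, 000-10*, 000-11*, 00001-*, 0001-0, 00011-*, 010-11*, 01100-*, 1-1000*, 1-1001*, 10-110, 101-00*, 101-10*, 1010-0*, 10100-*, 1011-0*, 11100-*
[col 2] -1100-, 0-0-11, 000-1-, 1-100-, 101--0
Prime implicants: -00110, -01010, -10011, -1100-, 0-0-11, 00-010, 000-1-, 0001-0, 1-100-, 10-110, 101--0, 110100
PI chart (minterm → PIs covering it):
  2 | 00-010,000-1-
  3 | 0-0-11,000-1-
  4 | 0001-0  (sole → essential)
  6 | -00110,000-1-,0001-0
  7 | 0-0-11,000-1-
  10 | -01010,00-010
  19 | -10011,0-0-11
  23 | 0-0-11  (sole → essential)
  25 | -1100-  (sole → essential)
  38 | -00110,10-110
  40 | 1-100-,101--0
  44 | 101--0  (sole → essential)
  46 | 10-110,101--0
  51 | -10011  (sole → essential)
  52 | 110100  (sole → essential)
  57 | -1100-,1-100-
Essential prime implicants: -10011, -1100-, 0-0-11, 0001-0, 101--0, 110100

6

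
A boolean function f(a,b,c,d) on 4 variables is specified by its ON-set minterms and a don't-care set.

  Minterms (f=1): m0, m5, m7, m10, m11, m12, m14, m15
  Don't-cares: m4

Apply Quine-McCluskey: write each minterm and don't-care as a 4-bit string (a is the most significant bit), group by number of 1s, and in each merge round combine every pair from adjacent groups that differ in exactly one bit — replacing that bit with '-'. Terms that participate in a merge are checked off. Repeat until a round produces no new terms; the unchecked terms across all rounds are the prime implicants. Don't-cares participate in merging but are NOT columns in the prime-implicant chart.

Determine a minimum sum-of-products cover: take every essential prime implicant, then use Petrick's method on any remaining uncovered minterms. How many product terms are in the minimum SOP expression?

4

[col 0] 0000*, 0100*, 0101*, 0111*, 1010*, 1011*, 1100*, 1110*, 1111*
[col 1] -100, -111, 0-00, 01-1, 010-, 1-10*, 1-11*, 101-*, 11-0, 111-*
[col 2] 1-1-
Prime implicants: -100, -111, 0-00, 01-1, 010-, 1-1-, 11-0
PI chart (minterm → PIs covering it):
  0 | 0-00  (sole → essential)
  5 | 01-1,010-
  7 | -111,01-1
  10 | 1-1-  (sole → essential)
  11 | 1-1-  (sole → essential)
  12 | -100,11-0
  14 | 1-1-,11-0
  15 | -111,1-1-
Essential prime implicants: 0-00, 1-1-
Petrick residual → -100, 01-1
Minimum SOP uses 4 PIs: bc'd' + a'c'd' + a'bd + ac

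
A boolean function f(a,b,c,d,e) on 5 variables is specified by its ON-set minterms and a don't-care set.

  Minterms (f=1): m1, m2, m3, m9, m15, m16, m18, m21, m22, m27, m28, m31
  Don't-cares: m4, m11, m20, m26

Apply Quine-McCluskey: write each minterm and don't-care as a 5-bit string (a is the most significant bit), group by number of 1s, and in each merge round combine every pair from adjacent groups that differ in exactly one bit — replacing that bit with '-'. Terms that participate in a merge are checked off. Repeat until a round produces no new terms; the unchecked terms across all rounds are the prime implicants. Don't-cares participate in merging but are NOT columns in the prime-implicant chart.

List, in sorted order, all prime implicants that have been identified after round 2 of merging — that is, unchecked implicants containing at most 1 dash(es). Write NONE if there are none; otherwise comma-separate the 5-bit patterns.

-0010, -0100, 0001-, 1-010, 1-100, 1010-, 1101-

[col 0] 00001*, 00010*, 00011*, 00100*, 01001*, 01011*, 01111*, 10000*, 10010*, 10100*, 10101*, 10110*, 11010*, 11011*, 11100*, 11111*
[col 1] -0010, -0100, -1011*, -1111*, 0-001*, 0-011*, 000-1*, 0001-, 01-11*, 010-1*, 1-010, 1-100, 10-00*, 10-10*, 100-0*, 101-0*, 1010-, 11-11*, 1101-
[col 2] -1-11, 0-0-1, 10--0
Prime implicants: -0010, -0100, -1-11, 0-0-1, 0001-, 1-010, 1-100, 10--0, 1010-, 1101-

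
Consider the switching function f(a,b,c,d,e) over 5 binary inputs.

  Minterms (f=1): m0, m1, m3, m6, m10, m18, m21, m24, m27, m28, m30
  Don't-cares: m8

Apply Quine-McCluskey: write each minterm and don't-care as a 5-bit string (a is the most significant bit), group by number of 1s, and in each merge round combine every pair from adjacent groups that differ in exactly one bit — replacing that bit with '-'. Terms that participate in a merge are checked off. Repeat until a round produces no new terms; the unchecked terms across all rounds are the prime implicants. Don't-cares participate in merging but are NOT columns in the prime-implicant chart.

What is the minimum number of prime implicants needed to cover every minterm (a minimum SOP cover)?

9

size-2^0 implicants → 00000(✓)  00001(✓)  00011(✓)  00110  01000(✓)  01010(✓)  10010  10101  11000(✓)  11011  11100(✓)  11110(✓)
size-2^1 implicants → -1000  0-000  000-1  0000-  010-0  11-00  111-0
Unchecked terms (primes): -1000, 0-000, 000-1, 0000-, 00110, 010-0, 10010, 10101, 11-00, 11011, 111-0
Minterm coverage:
  m0 ⊆ 0-000,0000-
  m1 ⊆ 000-1,0000-
  m3 ⊆ 000-1 [E]
  m6 ⊆ 00110 [E]
  m10 ⊆ 010-0 [E]
  m18 ⊆ 10010 [E]
  m21 ⊆ 10101 [E]
  m24 ⊆ -1000,11-00
  m27 ⊆ 11011 [E]
  m28 ⊆ 11-00,111-0
  m30 ⊆ 111-0 [E]
E = {000-1, 00110, 010-0, 10010, 10101, 11011, 111-0}
Petrick residual → -1000, 0-000
Cover = bc'd'e' + a'c'd'e' + a'b'c'e + a'b'cde' + a'bc'e' + ab'c'de' + ab'cd'e + abc'de + abce'  |cover|=9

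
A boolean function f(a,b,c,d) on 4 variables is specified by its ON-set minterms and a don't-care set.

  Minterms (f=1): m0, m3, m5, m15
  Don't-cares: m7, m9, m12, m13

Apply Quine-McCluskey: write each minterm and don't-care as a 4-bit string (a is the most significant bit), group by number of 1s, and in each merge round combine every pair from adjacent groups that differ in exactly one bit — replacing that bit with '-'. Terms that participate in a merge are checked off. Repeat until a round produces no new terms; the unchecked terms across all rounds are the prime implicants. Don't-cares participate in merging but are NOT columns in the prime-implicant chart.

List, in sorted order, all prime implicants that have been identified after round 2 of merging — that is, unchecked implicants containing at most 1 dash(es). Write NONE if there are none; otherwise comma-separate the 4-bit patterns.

0-11, 0000, 1-01, 110-

[col 0] 0000, 0011*, 0101*, 0111*, 1001*, 1100*, 1101*, 1111*
[col 1] -101*, -111*, 0-11, 01-1*, 1-01, 11-1*, 110-
[col 2] -1-1
Prime implicants: -1-1, 0-11, 0000, 1-01, 110-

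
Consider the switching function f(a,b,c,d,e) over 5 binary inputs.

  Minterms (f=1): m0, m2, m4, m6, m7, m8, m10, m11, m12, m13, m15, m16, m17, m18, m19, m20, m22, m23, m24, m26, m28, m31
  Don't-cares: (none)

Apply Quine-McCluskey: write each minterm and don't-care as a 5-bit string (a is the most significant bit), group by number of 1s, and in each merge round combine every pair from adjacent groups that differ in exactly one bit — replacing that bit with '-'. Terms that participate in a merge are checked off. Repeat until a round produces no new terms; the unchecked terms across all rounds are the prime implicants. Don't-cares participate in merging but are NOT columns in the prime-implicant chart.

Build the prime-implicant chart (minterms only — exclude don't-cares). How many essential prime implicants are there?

4

Round 0: 00000✓ 00010✓ 00100✓ 00110✓ 00111✓ 01000✓ 01010✓ 01011✓ 01100✓ 01101✓ 01111✓ 10000✓ 10001✓ 10010✓ 10011✓ 10100✓ 10110✓ 10111✓ 11000✓ 11010✓ 11100✓ 11111✓
Round 1: -0000✓ -0010✓ -0100✓ -0110✓ -0111✓ -1000✓ -1010✓ -1100✓ -1111✓ 0-000✓ 0-010✓ 0-100✓ 0-111✓ 00-00✓ 00-10✓ 000-0✓ 001-0✓ 0011-✓ 01-00✓ 01-11 010-0✓ 0101- 011-1 0110- 1-000✓ 1-010✓ 1-100✓ 1-111✓ 10-00✓ 10-10✓ 10-11✓ 100-0✓ 100-1✓ 1000-✓ 1001-✓ 101-0✓ 1011-✓ 11-00✓ 110-0✓
Round 2: --000✓ --010✓ --100✓ --111 -0-00✓ -0-10✓ -00-0✓ -01-0✓ -011- -1-00✓ -10-0✓ 0--00✓ 0-0-0✓ 00--0✓ 1--00✓ 1-0-0✓ 10--0✓ 10-1- 100--
Round 3: ---00 --0-0 -0--0
PIs = {---00, --0-0, --111, -0--0, -011-, 01-11, 0101-, 011-1, 0110-, 10-1-, 100--}
Coverage chart:
  m0: ---00,--0-0,-0--0
  m2: --0-0,-0--0
  m4: ---00,-0--0
  m6: -0--0,-011-
  m7: --111,-011-
  m8: ---00,--0-0
  m10: --0-0,0101-
  m11: 01-11,0101-
  m12: ---00,0110-
  m13: 011-1,0110-
  m15: --111,01-11,011-1
  m16: ---00,--0-0,-0--0,100--
  m17: 100-- ←essential
  m18: --0-0,-0--0,10-1-,100--
  m19: 10-1-,100--
  m20: ---00,-0--0
  m22: -0--0,-011-,10-1-
  m23: --111,-011-,10-1-
  m24: ---00,--0-0
  m26: --0-0 ←essential
  m28: ---00 ←essential
  m31: --111 ←essential
Essential: ---00, --0-0, --111, 100--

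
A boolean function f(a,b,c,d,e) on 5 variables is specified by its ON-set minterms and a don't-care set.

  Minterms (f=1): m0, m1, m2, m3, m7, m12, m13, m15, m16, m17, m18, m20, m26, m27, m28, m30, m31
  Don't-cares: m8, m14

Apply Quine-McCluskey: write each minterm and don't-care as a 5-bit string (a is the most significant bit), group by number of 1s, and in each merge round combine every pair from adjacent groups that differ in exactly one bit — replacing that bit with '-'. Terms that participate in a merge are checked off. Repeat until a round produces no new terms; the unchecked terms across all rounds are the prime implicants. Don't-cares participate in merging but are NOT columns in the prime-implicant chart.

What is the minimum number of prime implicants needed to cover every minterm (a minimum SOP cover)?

Round 0: 00000✓ 00001✓ 00010✓ 00011✓ 00111✓ 01000✓ 01100✓ 01101✓ 01110✓ 01111✓ 10000✓ 10001✓ 10010✓ 10100✓ 11010✓ 11011✓ 11100✓ 11110✓ 11111✓
Round 1: -0000✓ -0001✓ -0010✓ -1100✓ -1110✓ -1111✓ 0-000 0-111 00-11 000-0✓ 000-1✓ 0000-✓ 0001-✓ 01-00 011-0✓ 011-1✓ 0110-✓ 0111-✓ 1-010 1-100 10-00 100-0✓ 1000-✓ 11-10✓ 11-11✓ 1101-✓ 111-0✓ 1111-✓
Round 2: -00-0 -000- -11-0 -111- 000-- 011-- 11-1-
PIs = {-00-0, -000-, -11-0, -111-, 0-000, 0-111, 00-11, 000--, 01-00, 011--, 1-010, 1-100, 10-00, 11-1-}
Coverage chart:
  m0: -00-0,-000-,0-000,000--
  m1: -000-,000--
  m2: -00-0,000--
  m3: 00-11,000--
  m7: 0-111,00-11
  m12: -11-0,01-00,011--
  m13: 011-- ←essential
  m15: -111-,0-111,011--
  m16: -00-0,-000-,10-00
  m17: -000- ←essential
  m18: -00-0,1-010
  m20: 1-100,10-00
  m26: 1-010,11-1-
  m27: 11-1- ←essential
  m28: -11-0,1-100
  m30: -11-0,-111-,11-1-
  m31: -111-,11-1-
Essential: -000-, 011--, 11-1-
Petrick residual → -00-0, 00-11, 1-100
Min cover (6 terms): b'c'e' + b'c'd' + a'b'de + a'bc + acd'e' + abd

6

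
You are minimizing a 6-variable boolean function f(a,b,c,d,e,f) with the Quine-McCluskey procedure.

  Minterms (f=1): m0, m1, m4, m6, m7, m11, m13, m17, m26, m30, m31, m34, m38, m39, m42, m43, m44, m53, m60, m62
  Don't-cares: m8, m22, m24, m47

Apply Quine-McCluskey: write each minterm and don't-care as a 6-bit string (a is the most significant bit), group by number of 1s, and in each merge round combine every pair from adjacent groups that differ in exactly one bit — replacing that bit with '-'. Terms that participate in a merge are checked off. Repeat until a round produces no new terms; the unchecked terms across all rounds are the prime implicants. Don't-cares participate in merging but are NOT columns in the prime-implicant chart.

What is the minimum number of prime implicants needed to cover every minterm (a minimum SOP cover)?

11

Round 0: 000000✓ 000001✓ 000100✓ 000110✓ 000111✓ 001000✓ 001011✓ 001101 010001✓ 010110✓ 011000✓ 011010✓ 011110✓ 011111✓ 100010✓ 100110✓ 100111✓ 101010✓ 101011✓ 101100✓ 101111✓ 110101 111100✓ 111110✓
Round 1: -00110✓ -00111✓ -01011 -11110 0-0001 0-0110 0-1000 00-000 000-00 00000- 0001-0 00011-✓ 01-110 011-10 0110-0 01111- 1-1100 10-010 10-111 100-10 10011-✓ 101-11 10101- 1111-0
Round 2: -0011-
PIs = {-0011-, -01011, -11110, 0-0001, 0-0110, 0-1000, 00-000, 000-00, 00000-, 0001-0, 001101, 01-110, 011-10, 0110-0, 01111-, 1-1100, 10-010, 10-111, 100-10, 101-11, 10101-, 110101, 1111-0}
Coverage chart:
  m0: 00-000,000-00,00000-
  m1: 0-0001,00000-
  m4: 000-00,0001-0
  m6: -0011-,0-0110,0001-0
  m7: -0011- ←essential
  m11: -01011 ←essential
  m13: 001101 ←essential
  m17: 0-0001 ←essential
  m26: 011-10,0110-0
  m30: -11110,01-110,011-10,01111-
  m31: 01111- ←essential
  m34: 10-010,100-10
  m38: -0011-,100-10
  m39: -0011-,10-111
  m42: 10-010,10101-
  m43: -01011,101-11,10101-
  m44: 1-1100 ←essential
  m53: 110101 ←essential
  m60: 1-1100,1111-0
  m62: -11110,1111-0
Essential: -0011-, -01011, 0-0001, 001101, 01111-, 1-1100, 110101
Petrick residual → -11110, 000-00, 011-10, 10-010
Min cover (11 terms): b'c'de + b'cd'ef + bcdef' + a'c'd'e'f + a'b'c'e'f' + a'b'cde'f + a'bcef' + a'bcde + acde'f' + ab'd'ef' + abc'de'f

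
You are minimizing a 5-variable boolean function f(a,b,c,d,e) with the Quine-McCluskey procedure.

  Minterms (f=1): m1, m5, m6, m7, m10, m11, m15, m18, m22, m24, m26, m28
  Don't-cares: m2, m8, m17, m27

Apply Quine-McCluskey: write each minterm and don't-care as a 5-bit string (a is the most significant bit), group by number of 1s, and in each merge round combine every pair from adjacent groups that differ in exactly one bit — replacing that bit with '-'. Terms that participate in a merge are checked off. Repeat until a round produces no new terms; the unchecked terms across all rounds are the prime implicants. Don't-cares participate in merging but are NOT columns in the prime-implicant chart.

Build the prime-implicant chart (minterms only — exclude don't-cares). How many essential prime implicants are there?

2

size-2^0 implicants → 00001(✓)  00010(✓)  00101(✓)  00110(✓)  00111(✓)  01000(✓)  01010(✓)  01011(✓)  01111(✓)  10001(✓)  10010(✓)  10110(✓)  11000(✓)  11010(✓)  11011(✓)  11100(✓)
size-2^1 implicants → -0001  -0010(✓)  -0110(✓)  -1000(✓)  -1010(✓)  -1011(✓)  0-010(✓)  0-111  00-01  00-10(✓)  001-1  0011-  01-11  010-0(✓)  0101-(✓)  1-010(✓)  10-10(✓)  11-00  110-0(✓)  1101-(✓)
size-2^2 implicants → --010  -0-10  -10-0  -101-
Unchecked terms (primes): --010, -0-10, -0001, -10-0, -101-, 0-111, 00-01, 001-1, 0011-, 01-11, 11-00
Minterm coverage:
  m1 ⊆ -0001,00-01
  m5 ⊆ 00-01,001-1
  m6 ⊆ -0-10,0011-
  m7 ⊆ 0-111,001-1,0011-
  m10 ⊆ --010,-10-0,-101-
  m11 ⊆ -101-,01-11
  m15 ⊆ 0-111,01-11
  m18 ⊆ --010,-0-10
  m22 ⊆ -0-10 [E]
  m24 ⊆ -10-0,11-00
  m26 ⊆ --010,-10-0,-101-
  m28 ⊆ 11-00 [E]
E = {-0-10, 11-00}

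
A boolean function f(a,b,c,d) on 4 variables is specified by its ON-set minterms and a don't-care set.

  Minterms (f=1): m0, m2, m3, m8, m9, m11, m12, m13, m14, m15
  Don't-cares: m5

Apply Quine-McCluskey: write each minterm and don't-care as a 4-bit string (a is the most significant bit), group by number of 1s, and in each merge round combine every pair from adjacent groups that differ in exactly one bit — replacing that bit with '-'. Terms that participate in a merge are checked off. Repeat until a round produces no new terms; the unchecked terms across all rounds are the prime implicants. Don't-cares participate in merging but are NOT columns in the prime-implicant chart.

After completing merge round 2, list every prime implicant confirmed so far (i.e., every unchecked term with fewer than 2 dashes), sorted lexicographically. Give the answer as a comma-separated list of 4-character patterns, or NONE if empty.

[col 0] 0000*, 0010*, 0011*, 0101*, 1000*, 1001*, 1011*, 1100*, 1101*, 1110*, 1111*
[col 1] -000, -011, -101, 00-0, 001-, 1-00*, 1-01*, 1-11*, 10-1*, 100-*, 11-0*, 11-1*, 110-*, 111-*
[col 2] 1--1, 1-0-, 11--
Prime implicants: -000, -011, -101, 00-0, 001-, 1--1, 1-0-, 11--

-000, -011, -101, 00-0, 001-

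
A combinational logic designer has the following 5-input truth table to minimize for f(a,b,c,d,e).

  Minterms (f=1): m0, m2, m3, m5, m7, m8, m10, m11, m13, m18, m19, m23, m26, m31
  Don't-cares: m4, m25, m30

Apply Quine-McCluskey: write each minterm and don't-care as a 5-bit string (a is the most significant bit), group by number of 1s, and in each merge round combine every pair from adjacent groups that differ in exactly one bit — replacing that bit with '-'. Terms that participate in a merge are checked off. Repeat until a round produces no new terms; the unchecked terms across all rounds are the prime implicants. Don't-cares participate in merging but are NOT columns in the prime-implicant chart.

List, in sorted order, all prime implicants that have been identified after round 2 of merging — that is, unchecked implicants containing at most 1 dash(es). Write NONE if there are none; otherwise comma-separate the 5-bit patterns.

0-101, 00-00, 001-1, 0010-, 1-111, 11-10, 11001, 1111-

Round 0: 00000✓ 00010✓ 00011✓ 00100✓ 00101✓ 00111✓ 01000✓ 01010✓ 01011✓ 01101✓ 10010✓ 10011✓ 10111✓ 11001 11010✓ 11110✓ 11111✓
Round 1: -0010✓ -0011✓ -0111✓ -1010✓ 0-000✓ 0-010✓ 0-011✓ 0-101 00-00 00-11✓ 000-0✓ 0001-✓ 001-1 0010- 010-0✓ 0101-✓ 1-010✓ 1-111 10-11✓ 1001-✓ 11-10 1111-
Round 2: --010 -0-11 -001- 0-0-0 0-01-
PIs = {--010, -0-11, -001-, 0-0-0, 0-01-, 0-101, 00-00, 001-1, 0010-, 1-111, 11-10, 11001, 1111-}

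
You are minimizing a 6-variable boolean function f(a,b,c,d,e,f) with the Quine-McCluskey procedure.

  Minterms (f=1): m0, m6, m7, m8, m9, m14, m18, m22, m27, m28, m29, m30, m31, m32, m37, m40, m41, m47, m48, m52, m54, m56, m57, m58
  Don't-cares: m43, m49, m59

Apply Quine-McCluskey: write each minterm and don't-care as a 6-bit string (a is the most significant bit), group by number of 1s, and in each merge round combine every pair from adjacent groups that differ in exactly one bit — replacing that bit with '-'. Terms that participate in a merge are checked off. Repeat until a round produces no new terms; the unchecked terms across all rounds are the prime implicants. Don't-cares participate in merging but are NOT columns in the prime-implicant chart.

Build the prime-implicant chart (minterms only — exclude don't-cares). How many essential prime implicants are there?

Round 0: 000000✓ 000110✓ 000111✓ 001000✓ 001001✓ 001110✓ 010010✓ 010110✓ 011011✓ 011100✓ 011101✓ 011110✓ 011111✓ 100000✓ 100101 101000✓ 101001✓ 101011✓ 101111✓ 110000✓ 110001✓ 110100✓ 110110✓ 111000✓ 111001✓ 111010✓ 111011✓
Round 1: -00000✓ -01000✓ -01001✓ -10110 -11011 0-0110✓ 0-1110✓ 00-000✓ 00-110✓ 00011- 00100-✓ 01-110✓ 010-10 011-11 0111-0✓ 0111-1✓ 01110-✓ 01111-✓ 1-0000✓ 1-1000✓ 1-1001✓ 1-1011✓ 10-000✓ 101-11 1010-1✓ 10100-✓ 11-000✓ 11-001✓ 110-00 11000-✓ 1101-0 1110-0✓ 1110-1✓ 11100-✓ 11101-✓
Round 2: -0-000 -0100- 0--110 0111-- 1--000 1-10-1 1-100- 11-00- 1110--
PIs = {-0-000, -0100-, -10110, -11011, 0--110, 00011-, 010-10, 011-11, 0111--, 1--000, 1-10-1, 1-100-, 100101, 101-11, 11-00-, 110-00, 1101-0, 1110--}
Coverage chart:
  m0: -0-000 ←essential
  m6: 0--110,00011-
  m7: 00011- ←essential
  m8: -0-000,-0100-
  m9: -0100- ←essential
  m14: 0--110 ←essential
  m18: 010-10 ←essential
  m22: -10110,0--110,010-10
  m27: -11011,011-11
  m28: 0111-- ←essential
  m29: 0111-- ←essential
  m30: 0--110,0111--
  m31: 011-11,0111--
  m32: -0-000,1--000
  m37: 100101 ←essential
  m40: -0-000,-0100-,1--000,1-100-
  m41: -0100-,1-10-1,1-100-
  m47: 101-11 ←essential
  m48: 1--000,11-00-,110-00
  m52: 110-00,1101-0
  m54: -10110,1101-0
  m56: 1--000,1-100-,11-00-,1110--
  m57: 1-10-1,1-100-,11-00-,1110--
  m58: 1110-- ←essential
Essential: -0-000, -0100-, 0--110, 00011-, 010-10, 0111--, 100101, 101-11, 1110--

9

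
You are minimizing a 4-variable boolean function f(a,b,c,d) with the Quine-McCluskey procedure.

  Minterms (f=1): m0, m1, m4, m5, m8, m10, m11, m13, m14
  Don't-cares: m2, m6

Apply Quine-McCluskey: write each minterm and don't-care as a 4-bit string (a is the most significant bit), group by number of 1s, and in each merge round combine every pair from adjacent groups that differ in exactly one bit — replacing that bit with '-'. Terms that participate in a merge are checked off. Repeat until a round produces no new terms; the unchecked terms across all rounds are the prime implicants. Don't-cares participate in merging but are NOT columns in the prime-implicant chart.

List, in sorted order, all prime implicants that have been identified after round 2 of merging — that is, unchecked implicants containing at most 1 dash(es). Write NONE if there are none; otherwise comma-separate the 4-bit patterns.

-101, 101-

Round 0: 0000✓ 0001✓ 0010✓ 0100✓ 0101✓ 0110✓ 1000✓ 1010✓ 1011✓ 1101✓ 1110✓
Round 1: -000✓ -010✓ -101 -110✓ 0-00✓ 0-01✓ 0-10✓ 00-0✓ 000-✓ 01-0✓ 010-✓ 1-10✓ 10-0✓ 101-
Round 2: --10 -0-0 0--0 0-0-
PIs = {--10, -0-0, -101, 0--0, 0-0-, 101-}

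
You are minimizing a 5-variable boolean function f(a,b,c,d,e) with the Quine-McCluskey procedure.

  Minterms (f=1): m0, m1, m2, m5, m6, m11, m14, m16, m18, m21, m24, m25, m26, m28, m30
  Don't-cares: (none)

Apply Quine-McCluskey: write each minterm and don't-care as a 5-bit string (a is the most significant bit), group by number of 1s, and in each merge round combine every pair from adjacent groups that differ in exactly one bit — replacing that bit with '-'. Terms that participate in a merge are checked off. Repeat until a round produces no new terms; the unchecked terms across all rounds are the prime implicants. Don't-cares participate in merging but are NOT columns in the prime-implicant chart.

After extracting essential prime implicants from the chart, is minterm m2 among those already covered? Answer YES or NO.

size-2^0 implicants → 00000(✓)  00001(✓)  00010(✓)  00101(✓)  00110(✓)  01011  01110(✓)  10000(✓)  10010(✓)  10101(✓)  11000(✓)  11001(✓)  11010(✓)  11100(✓)  11110(✓)
size-2^1 implicants → -0000(✓)  -0010(✓)  -0101  -1110  0-110  00-01  00-10  000-0(✓)  0000-  1-000(✓)  1-010(✓)  100-0(✓)  11-00(✓)  11-10(✓)  110-0(✓)  1100-  111-0(✓)
size-2^2 implicants → -00-0  1-0-0  11--0
Unchecked terms (primes): -00-0, -0101, -1110, 0-110, 00-01, 00-10, 0000-, 01011, 1-0-0, 11--0, 1100-
Minterm coverage:
  m0 ⊆ -00-0,0000-
  m1 ⊆ 00-01,0000-
  m2 ⊆ -00-0,00-10
  m5 ⊆ -0101,00-01
  m6 ⊆ 0-110,00-10
  m11 ⊆ 01011 [E]
  m14 ⊆ -1110,0-110
  m16 ⊆ -00-0,1-0-0
  m18 ⊆ -00-0,1-0-0
  m21 ⊆ -0101 [E]
  m24 ⊆ 1-0-0,11--0,1100-
  m25 ⊆ 1100- [E]
  m26 ⊆ 1-0-0,11--0
  m28 ⊆ 11--0 [E]
  m30 ⊆ -1110,11--0
E = {-0101, 01011, 11--0, 1100-}

NO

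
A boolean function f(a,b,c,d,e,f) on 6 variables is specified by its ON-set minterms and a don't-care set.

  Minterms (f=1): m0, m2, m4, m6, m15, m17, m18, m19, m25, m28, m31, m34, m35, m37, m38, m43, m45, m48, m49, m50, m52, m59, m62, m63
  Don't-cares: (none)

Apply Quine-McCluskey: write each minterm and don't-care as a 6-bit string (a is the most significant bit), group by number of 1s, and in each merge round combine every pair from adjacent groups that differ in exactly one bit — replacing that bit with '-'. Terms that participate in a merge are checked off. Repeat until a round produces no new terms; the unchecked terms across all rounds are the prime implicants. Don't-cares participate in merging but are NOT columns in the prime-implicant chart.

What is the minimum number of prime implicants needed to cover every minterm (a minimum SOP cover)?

[col 0] 000000*, 000010*, 000100*, 000110*, 001111*, 010001*, 010010*, 010011*, 011001*, 011100, 011111*, 100010*, 100011*, 100101*, 100110*, 101011*, 101101*, 110000*, 110001*, 110010*, 110100*, 111011*, 111110*, 111111*
[col 1] -00010*, -00110*, -10001, -10010*, -11111, 0-0010*, 0-1111, 000-00*, 000-10*, 0000-0*, 0001-0*, 01-001, 0100-1, 01001-, 1-0010*, 1-1011, 10-011, 10-101, 100-10*, 10001-, 110-00, 1100-0, 11000-, 111-11, 11111-
[col 2] --0010, -00-10, 000--0
Prime implicants: --0010, -00-10, -10001, -11111, 0-1111, 000--0, 01-001, 0100-1, 01001-, 011100, 1-1011, 10-011, 10-101, 10001-, 110-00, 1100-0, 11000-, 111-11, 11111-
PI chart (minterm → PIs covering it):
  0 | 000--0  (sole → essential)
  2 | --0010,-00-10,000--0
  4 | 000--0  (sole → essential)
  6 | -00-10,000--0
  15 | 0-1111  (sole → essential)
  17 | -10001,01-001,0100-1
  18 | --0010,01001-
  19 | 0100-1,01001-
  25 | 01-001  (sole → essential)
  28 | 011100  (sole → essential)
  31 | -11111,0-1111
  34 | --0010,-00-10,10001-
  35 | 10-011,10001-
  37 | 10-101  (sole → essential)
  38 | -00-10  (sole → essential)
  43 | 1-1011,10-011
  45 | 10-101  (sole → essential)
  48 | 110-00,1100-0,11000-
  49 | -10001,11000-
  50 | --0010,1100-0
  52 | 110-00  (sole → essential)
  59 | 1-1011,111-11
  62 | 11111-  (sole → essential)
  63 | -11111,111-11,11111-
Essential prime implicants: -00-10, 0-1111, 000--0, 01-001, 011100, 10-101, 110-00, 11111-
Petrick residual → --0010, -10001, 0100-1, 1-1011, 10-011
Minimum SOP uses 13 PIs: c'd'ef' + b'c'ef' + bc'd'e'f + a'cdef + a'b'c'f' + a'bd'e'f + a'bc'd'f + a'bcde'f' + acd'ef + ab'd'ef + ab'de'f + abc'e'f' + abcde

13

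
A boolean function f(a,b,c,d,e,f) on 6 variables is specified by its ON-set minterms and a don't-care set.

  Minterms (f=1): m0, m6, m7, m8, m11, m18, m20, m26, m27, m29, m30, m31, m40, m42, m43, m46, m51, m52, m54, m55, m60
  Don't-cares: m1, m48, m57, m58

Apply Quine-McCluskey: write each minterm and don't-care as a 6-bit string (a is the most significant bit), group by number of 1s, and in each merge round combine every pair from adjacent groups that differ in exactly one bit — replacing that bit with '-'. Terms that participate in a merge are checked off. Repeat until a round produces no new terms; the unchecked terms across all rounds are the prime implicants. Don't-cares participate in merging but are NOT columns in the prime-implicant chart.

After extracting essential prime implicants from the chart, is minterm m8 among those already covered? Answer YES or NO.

NO

Round 0: 000000✓ 000001✓ 000110✓ 000111✓ 001000✓ 001011✓ 010010✓ 010100✓ 011010✓ 011011✓ 011101✓ 011110✓ 011111✓ 101000✓ 101010✓ 101011✓ 101110✓ 110000✓ 110011✓ 110100✓ 110110✓ 110111✓ 111001 111010✓ 111100✓
Round 1: -01000 -01011 -10100 -11010 0-1011 00-000 00000- 00011- 01-010 011-10✓ 011-11✓ 01101-✓ 0111-1 01111-✓ 1-1010 101-10 1010-0 10101- 11-100 110-00 110-11 1101-0 11011-
Round 2: 011-1-
PIs = {-01000, -01011, -10100, -11010, 0-1011, 00-000, 00000-, 00011-, 01-010, 011-1-, 0111-1, 1-1010, 101-10, 1010-0, 10101-, 11-100, 110-00, 110-11, 1101-0, 11011-, 111001}
Coverage chart:
  m0: 00-000,00000-
  m6: 00011- ←essential
  m7: 00011- ←essential
  m8: -01000,00-000
  m11: -01011,0-1011
  m18: 01-010 ←essential
  m20: -10100 ←essential
  m26: -11010,01-010,011-1-
  m27: 0-1011,011-1-
  m29: 0111-1 ←essential
  m30: 011-1- ←essential
  m31: 011-1-,0111-1
  m40: -01000,1010-0
  m42: 1-1010,101-10,1010-0,10101-
  m43: -01011,10101-
  m46: 101-10 ←essential
  m51: 110-11 ←essential
  m52: -10100,11-100,110-00,1101-0
  m54: 1101-0,11011-
  m55: 110-11,11011-
  m60: 11-100 ←essential
Essential: -10100, 00011-, 01-010, 011-1-, 0111-1, 101-10, 11-100, 110-11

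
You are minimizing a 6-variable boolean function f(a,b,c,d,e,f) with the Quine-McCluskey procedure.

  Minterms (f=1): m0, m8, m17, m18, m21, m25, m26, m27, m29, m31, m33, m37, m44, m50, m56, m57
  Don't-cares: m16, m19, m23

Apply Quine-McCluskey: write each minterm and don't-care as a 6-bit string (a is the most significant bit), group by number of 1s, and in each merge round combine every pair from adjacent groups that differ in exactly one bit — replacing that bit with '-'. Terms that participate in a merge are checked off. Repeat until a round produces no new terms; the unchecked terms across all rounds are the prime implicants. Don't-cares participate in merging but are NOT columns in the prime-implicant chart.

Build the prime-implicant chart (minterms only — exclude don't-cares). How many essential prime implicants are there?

7

size-2^0 implicants → 000000(✓)  001000(✓)  010000(✓)  010001(✓)  010010(✓)  010011(✓)  010101(✓)  010111(✓)  011001(✓)  011010(✓)  011011(✓)  011101(✓)  011111(✓)  100001(✓)  100101(✓)  101100  110010(✓)  111000(✓)  111001(✓)
size-2^1 implicants → -10010  -11001  0-0000  00-000  01-001(✓)  01-010(✓)  01-011(✓)  01-101(✓)  01-111(✓)  010-01(✓)  010-11(✓)  0100-0(✓)  0100-1(✓)  01000-(✓)  01001-(✓)  0101-1(✓)  011-01(✓)  011-11(✓)  0110-1(✓)  01101-(✓)  0111-1(✓)  100-01  11100-
size-2^2 implicants → 01--01(✓)  01--11(✓)  01-0-1(✓)  01-01-  01-1-1(✓)  010--1(✓)  0100--  011--1(✓)
size-2^3 implicants → 01---1
Unchecked terms (primes): -10010, -11001, 0-0000, 00-000, 01---1, 01-01-, 0100--, 100-01, 101100, 11100-
Minterm coverage:
  m0 ⊆ 0-0000,00-000
  m8 ⊆ 00-000 [E]
  m17 ⊆ 01---1,0100--
  m18 ⊆ -10010,01-01-,0100--
  m21 ⊆ 01---1 [E]
  m25 ⊆ -11001,01---1
  m26 ⊆ 01-01- [E]
  m27 ⊆ 01---1,01-01-
  m29 ⊆ 01---1 [E]
  m31 ⊆ 01---1 [E]
  m33 ⊆ 100-01 [E]
  m37 ⊆ 100-01 [E]
  m44 ⊆ 101100 [E]
  m50 ⊆ -10010 [E]
  m56 ⊆ 11100- [E]
  m57 ⊆ -11001,11100-
E = {-10010, 00-000, 01---1, 01-01-, 100-01, 101100, 11100-}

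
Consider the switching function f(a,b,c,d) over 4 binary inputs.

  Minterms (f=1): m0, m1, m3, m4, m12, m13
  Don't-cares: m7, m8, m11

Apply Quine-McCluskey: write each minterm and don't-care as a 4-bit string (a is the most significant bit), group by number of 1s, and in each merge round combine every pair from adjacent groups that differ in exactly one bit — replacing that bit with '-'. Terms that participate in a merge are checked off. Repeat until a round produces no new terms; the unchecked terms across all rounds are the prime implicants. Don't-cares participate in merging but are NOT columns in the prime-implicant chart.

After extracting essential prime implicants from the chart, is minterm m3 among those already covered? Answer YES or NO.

Round 0: 0000✓ 0001✓ 0011✓ 0100✓ 0111✓ 1000✓ 1011✓ 1100✓ 1101✓
Round 1: -000✓ -011 -100✓ 0-00✓ 0-11 00-1 000- 1-00✓ 110-
Round 2: --00
PIs = {--00, -011, 0-11, 00-1, 000-, 110-}
Coverage chart:
  m0: --00,000-
  m1: 00-1,000-
  m3: -011,0-11,00-1
  m4: --00 ←essential
  m12: --00,110-
  m13: 110- ←essential
Essential: --00, 110-

NO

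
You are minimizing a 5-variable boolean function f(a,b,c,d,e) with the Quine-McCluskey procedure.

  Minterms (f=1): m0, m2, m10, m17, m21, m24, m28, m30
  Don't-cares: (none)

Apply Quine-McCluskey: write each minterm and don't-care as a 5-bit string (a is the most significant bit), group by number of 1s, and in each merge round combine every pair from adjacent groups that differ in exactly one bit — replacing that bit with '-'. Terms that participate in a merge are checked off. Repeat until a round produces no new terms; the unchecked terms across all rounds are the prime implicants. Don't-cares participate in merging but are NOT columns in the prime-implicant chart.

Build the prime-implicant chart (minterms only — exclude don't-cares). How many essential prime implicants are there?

5

[col 0] 00000*, 00010*, 01010*, 10001*, 10101*, 11000*, 11100*, 11110*
[col 1] 0-010, 000-0, 10-01, 11-00, 111-0
Prime implicants: 0-010, 000-0, 10-01, 11-00, 111-0
PI chart (minterm → PIs covering it):
  0 | 000-0  (sole → essential)
  2 | 0-010,000-0
  10 | 0-010  (sole → essential)
  17 | 10-01  (sole → essential)
  21 | 10-01  (sole → essential)
  24 | 11-00  (sole → essential)
  28 | 11-00,111-0
  30 | 111-0  (sole → essential)
Essential prime implicants: 0-010, 000-0, 10-01, 11-00, 111-0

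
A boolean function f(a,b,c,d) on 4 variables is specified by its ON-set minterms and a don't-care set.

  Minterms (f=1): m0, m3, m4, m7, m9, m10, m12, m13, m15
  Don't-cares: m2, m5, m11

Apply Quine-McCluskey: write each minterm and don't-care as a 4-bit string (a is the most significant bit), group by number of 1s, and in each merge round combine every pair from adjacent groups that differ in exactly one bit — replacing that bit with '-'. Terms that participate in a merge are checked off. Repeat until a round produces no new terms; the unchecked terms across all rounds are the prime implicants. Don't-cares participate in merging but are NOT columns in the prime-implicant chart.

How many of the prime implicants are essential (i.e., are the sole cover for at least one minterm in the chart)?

3

Round 0: 0000✓ 0010✓ 0011✓ 0100✓ 0101✓ 0111✓ 1001✓ 1010✓ 1011✓ 1100✓ 1101✓ 1111✓
Round 1: -010✓ -011✓ -100✓ -101✓ -111✓ 0-00 0-11✓ 00-0 001-✓ 01-1✓ 010-✓ 1-01✓ 1-11✓ 10-1✓ 101-✓ 11-1✓ 110-✓
Round 2: --11 -01- -1-1 -10- 1--1
PIs = {--11, -01-, -1-1, -10-, 0-00, 00-0, 1--1}
Coverage chart:
  m0: 0-00,00-0
  m3: --11,-01-
  m4: -10-,0-00
  m7: --11,-1-1
  m9: 1--1 ←essential
  m10: -01- ←essential
  m12: -10- ←essential
  m13: -1-1,-10-,1--1
  m15: --11,-1-1,1--1
Essential: -01-, -10-, 1--1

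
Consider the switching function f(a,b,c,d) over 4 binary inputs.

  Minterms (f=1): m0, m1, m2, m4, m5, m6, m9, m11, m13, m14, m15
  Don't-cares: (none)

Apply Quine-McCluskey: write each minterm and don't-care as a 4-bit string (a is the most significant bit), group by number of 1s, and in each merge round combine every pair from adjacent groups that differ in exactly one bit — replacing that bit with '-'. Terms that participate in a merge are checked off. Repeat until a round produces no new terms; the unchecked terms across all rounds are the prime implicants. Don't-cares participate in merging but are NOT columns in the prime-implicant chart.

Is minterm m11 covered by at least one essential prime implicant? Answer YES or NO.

YES

Round 0: 0000✓ 0001✓ 0010✓ 0100✓ 0101✓ 0110✓ 1001✓ 1011✓ 1101✓ 1110✓ 1111✓
Round 1: -001✓ -101✓ -110 0-00✓ 0-01✓ 0-10✓ 00-0✓ 000-✓ 01-0✓ 010-✓ 1-01✓ 1-11✓ 10-1✓ 11-1✓ 111-
Round 2: --01 0--0 0-0- 1--1
PIs = {--01, -110, 0--0, 0-0-, 1--1, 111-}
Coverage chart:
  m0: 0--0,0-0-
  m1: --01,0-0-
  m2: 0--0 ←essential
  m4: 0--0,0-0-
  m5: --01,0-0-
  m6: -110,0--0
  m9: --01,1--1
  m11: 1--1 ←essential
  m13: --01,1--1
  m14: -110,111-
  m15: 1--1,111-
Essential: 0--0, 1--1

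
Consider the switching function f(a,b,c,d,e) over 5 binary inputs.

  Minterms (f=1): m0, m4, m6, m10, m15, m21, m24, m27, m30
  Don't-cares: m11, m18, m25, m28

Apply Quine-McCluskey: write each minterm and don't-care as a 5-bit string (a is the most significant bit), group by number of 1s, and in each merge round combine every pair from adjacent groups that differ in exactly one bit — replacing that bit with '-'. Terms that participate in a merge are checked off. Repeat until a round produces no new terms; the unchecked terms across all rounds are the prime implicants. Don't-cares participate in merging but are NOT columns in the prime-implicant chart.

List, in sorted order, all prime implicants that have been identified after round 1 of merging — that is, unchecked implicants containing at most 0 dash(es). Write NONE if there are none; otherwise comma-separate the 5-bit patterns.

[col 0] 00000*, 00100*, 00110*, 01010*, 01011*, 01111*, 10010, 10101, 11000*, 11001*, 11011*, 11100*, 11110*
[col 1] -1011, 00-00, 001-0, 01-11, 0101-, 11-00, 110-1, 1100-, 111-0
Prime implicants: -1011, 00-00, 001-0, 01-11, 0101-, 10010, 10101, 11-00, 110-1, 1100-, 111-0

10010, 10101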